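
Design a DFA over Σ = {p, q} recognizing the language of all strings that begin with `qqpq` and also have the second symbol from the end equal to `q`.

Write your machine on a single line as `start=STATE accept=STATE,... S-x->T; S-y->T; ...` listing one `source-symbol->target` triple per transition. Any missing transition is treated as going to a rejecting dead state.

Build one automaton per condition and run them in lockstep. One (6 states) tracks whether the input so far still matches the prefix `qqpq`; the other (7 states) tracks the last 2 symbols read. Each combined state is a pair, one component from each; accept when both components accept. Equivalent product states are then merged.
9 states suffice.
       p  q 
>  A   B  C 
   B   B  B 
   C   B  D 
   D   E  B 
   E   B  F 
   F   G  H 
 * G   I  F 
 * H   G  H 
   I   I  F 
(> = start, * = accepting)

start=A; accept=G,H; A-p->B; A-q->C; B-p->B; B-q->B; C-p->B; C-q->D; D-p->E; D-q->B; E-p->B; E-q->F; F-p->G; F-q->H; G-p->I; G-q->F; H-p->G; H-q->H; I-p->I; I-q->F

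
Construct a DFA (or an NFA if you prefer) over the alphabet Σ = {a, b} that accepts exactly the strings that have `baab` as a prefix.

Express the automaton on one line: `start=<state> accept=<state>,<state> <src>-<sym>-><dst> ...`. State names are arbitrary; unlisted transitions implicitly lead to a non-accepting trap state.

start=S0 accept=S4 S0-a->S5 S0-b->S1 S1-a->S2 S1-b->S5 S2-a->S3 S2-b->S5 S3-a->S5 S3-b->S4 S4-a->S4 S4-b->S4 S5-a->S5 S5-b->S5

Check the first 4 symbols one by one: S0 through S3 record how many have matched `baab` so far; any wrong symbol goes to the dead state S5. After all 4 match we enter the accepting sink S4.
        a   b  
>  S0   S5  S1 
   S1   S2  S5 
   S2   S3  S5 
   S3   S5  S4 
 * S4   S4  S4 
   S5   S5  S5 
(> = start, * = accepting)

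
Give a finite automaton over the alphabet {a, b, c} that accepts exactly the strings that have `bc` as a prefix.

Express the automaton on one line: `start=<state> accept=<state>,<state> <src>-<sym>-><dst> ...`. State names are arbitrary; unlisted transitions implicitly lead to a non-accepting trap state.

start=q0 accept=q2 q0-a->q3 q0-b->q1 q0-c->q3 q1-a->q3 q1-b->q3 q1-c->q2 q2-a->q2 q2-b->q2 q2-c->q2 q3-a->q3 q3-b->q3 q3-c->q3

Walk along `bc` while the input agrees: from q0 take `b` to q1, and so on. Any deviation drops to the rejecting sink q3. Once q2 is reached the prefix is confirmed and every continuation is accepted.
A 4-state machine:
        a   b   c  
>  q0   q3  q1  q3 
   q1   q3  q3  q2 
 * q2   q2  q2  q2 
   q3   q3  q3  q3 
(> = start, * = accepting)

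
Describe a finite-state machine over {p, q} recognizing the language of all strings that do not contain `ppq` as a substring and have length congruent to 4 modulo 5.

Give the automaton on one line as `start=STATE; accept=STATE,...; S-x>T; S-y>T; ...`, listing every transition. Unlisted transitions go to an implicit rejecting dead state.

start=S0; accept=S10,S12,S13; S0-p>S1; S0-q>S2; S1-p>S3; S1-q>S4; S2-p>S5; S2-q>S4; S3-p>S6; S3-q>S7; S4-p>S8; S4-q>S9; S5-p>S6; S5-q>S9; S6-p>S10; S6-q>S11; S7-p>S11; S7-q>S11; S8-p>S10; S8-q>S12; S9-p>S13; S9-q>S12; S10-p>S14; S10-q>S15; S11-p>S15; S11-q>S15; S12-p>S16; S12-q>S0; S13-p>S14; S13-q>S0; S14-p>S17; S14-q>S18; S15-p>S18; S15-q>S18; S16-p>S17; S16-q>S2; S17-p>S3; S17-q>S19; S18-p>S19; S18-q>S19; S19-p>S7; S19-q>S7

Handle the two conditions separately and then intersect. The first has 4 states tracking partial matches of the forbidden pattern `ppq`; the second has 5 states tracking the input length modulo 5. A product state is a pair (one from each), accepting exactly when both do.
          p    q  
>  S0     S1   S2 
   S1     S3   S4 
   S2     S5   S4 
   S3     S6   S7 
   S4     S8   S9 
   S5     S6   S9 
   S6    S10  S11 
   S7    S11  S11 
   S8    S10  S12 
   S9    S13  S12 
 * S10   S14  S15 
   S11   S15  S15 
 * S12   S16   S0 
 * S13   S14   S0 
   S14   S17  S18 
   S15   S18  S18 
   S16   S17   S2 
   S17    S3  S19 
   S18   S19  S19 
   S19    S7   S7 
(> = start, * = accepting)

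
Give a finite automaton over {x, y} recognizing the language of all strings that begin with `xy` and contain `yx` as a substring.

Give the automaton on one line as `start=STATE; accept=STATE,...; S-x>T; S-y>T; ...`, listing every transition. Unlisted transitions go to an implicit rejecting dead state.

Handle the two conditions separately and then intersect. One (4 states) tracks whether the input so far still matches the prefix `xy`; the other (3 states) tracks whether and how much of `yx` has been seen. Each combined state is a pair, one component from each; accept when both components accept. After merging equivalent states the machine shrinks.
5 states suffice.
        x   y  
>  q0   q1  q2 
   q1   q2  q3 
   q2   q2  q2 
   q3   q4  q3 
 * q4   q4  q4 
(> = start, * = accepting)

start=q0; accept=q4; q0-x>q1; q0-y>q2; q1-x>q2; q1-y>q3; q2-x>q2; q2-y>q2; q3-x>q4; q3-y>q3; q4-x>q4; q4-y>q4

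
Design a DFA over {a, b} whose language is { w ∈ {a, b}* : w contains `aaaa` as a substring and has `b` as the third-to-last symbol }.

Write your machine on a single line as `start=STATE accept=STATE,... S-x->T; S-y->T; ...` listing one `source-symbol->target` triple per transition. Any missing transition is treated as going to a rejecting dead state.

start=q0; accept=q8,q9,q10,q11; q0-a->q1; q0-b->q0; q1-a->q2; q1-b->q0; q2-a->q3; q2-b->q0; q3-a->q4; q3-b->q0; q4-a->q4; q4-b->q5; q5-a->q6; q5-b->q7; q6-a->q8; q6-b->q9; q7-a->q10; q7-b->q11; q8-a->q4; q8-b->q5; q9-a->q6; q9-b->q7; q10-a->q8; q10-b->q9; q11-a->q10; q11-b->q11

Build one automaton per condition and run them in lockstep. The first has 5 states tracking whether and how much of `aaaa` has been seen; the second has 15 states tracking the last 3 symbols read. A product state is a pair (one from each), accepting exactly when both do. Equivalent product states are then merged.
With 12 states:
          a    b  
>  q0     q1   q0 
   q1     q2   q0 
   q2     q3   q0 
   q3     q4   q0 
   q4     q4   q5 
   q5     q6   q7 
   q6     q8   q9 
   q7    q10  q11 
 * q8     q4   q5 
 * q9     q6   q7 
 * q10    q8   q9 
 * q11   q10  q11 
(> = start, * = accepting)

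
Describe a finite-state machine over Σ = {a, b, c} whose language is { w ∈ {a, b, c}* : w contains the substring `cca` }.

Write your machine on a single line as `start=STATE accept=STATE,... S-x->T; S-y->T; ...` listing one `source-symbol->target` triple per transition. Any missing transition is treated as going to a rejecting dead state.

start=s0; accept=s3; s0-a->s0; s0-b->s0; s0-c->s1; s1-a->s0; s1-b->s0; s1-c->s2; s2-a->s3; s2-b->s0; s2-c->s2; s3-a->s3; s3-b->s3; s3-c->s3

States s0..s2 record the length of the longest prefix of `cca` that matches the current input suffix. Reaching s3 means `cca` has been seen, and we stay there forever. Accept from s3.
A 4-state machine:
        a   b   c  
>  s0   s0  s0  s1 
   s1   s0  s0  s2 
   s2   s3  s0  s2 
 * s3   s3  s3  s3 
(> = start, * = accepting)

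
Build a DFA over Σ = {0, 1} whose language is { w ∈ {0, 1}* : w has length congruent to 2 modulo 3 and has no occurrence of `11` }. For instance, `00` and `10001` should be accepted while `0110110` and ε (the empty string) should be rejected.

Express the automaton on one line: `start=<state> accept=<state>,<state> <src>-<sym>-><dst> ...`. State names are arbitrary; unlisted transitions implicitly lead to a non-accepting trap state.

Handle the two conditions separately and then intersect. One (3 states) tracks the input length modulo 3; the other (3 states) tracks partial matches of the forbidden pattern `11`. Each combined state is a pair, one component from each; accept when both components accept. Minimizing collapses redundant product states.
With 7 states:
        0   1  
>  S0   S1  S2 
   S1   S3  S4 
   S2   S3  S5 
 * S3   S0  S6 
 * S4   S0  S5 
   S5   S5  S5 
   S6   S1  S5 
(> = start, * = accepting)

start=S0 accept=S3,S4 S0-0->S1 S0-1->S2 S1-0->S3 S1-1->S4 S2-0->S3 S2-1->S5 S3-0->S0 S3-1->S6 S4-0->S0 S4-1->S5 S5-0->S5 S5-1->S5 S6-0->S1 S6-1->S5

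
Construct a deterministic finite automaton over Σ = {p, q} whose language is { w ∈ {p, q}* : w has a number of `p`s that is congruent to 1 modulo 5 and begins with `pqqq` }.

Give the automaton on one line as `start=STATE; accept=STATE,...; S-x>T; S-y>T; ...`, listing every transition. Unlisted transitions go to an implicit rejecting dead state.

start=S0; accept=S5; S0-p>S1; S0-q>S2; S1-p>S2; S1-q>S3; S2-p>S2; S2-q>S2; S3-p>S2; S3-q>S4; S4-p>S2; S4-q>S5; S5-p>S6; S5-q>S5; S6-p>S7; S6-q>S6; S7-p>S8; S7-q>S7; S8-p>S9; S8-q>S8; S9-p>S5; S9-q>S9

Handle the two conditions separately and then intersect. One (5 states) tracks the count of `p`s modulo 5; the other (6 states) tracks whether the input so far still matches the prefix `pqqq`. Each combined state is a pair, one component from each; accept when both components accept. After merging equivalent states the machine shrinks.
A 10-state machine:
        p   q  
>  S0   S1  S2 
   S1   S2  S3 
   S2   S2  S2 
   S3   S2  S4 
   S4   S2  S5 
 * S5   S6  S5 
   S6   S7  S6 
   S7   S8  S7 
   S8   S9  S8 
   S9   S5  S9 
(> = start, * = accepting)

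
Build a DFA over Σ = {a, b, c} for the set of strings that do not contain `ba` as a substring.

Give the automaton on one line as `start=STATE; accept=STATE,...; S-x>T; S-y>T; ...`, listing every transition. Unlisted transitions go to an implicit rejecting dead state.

Track partial matches of the forbidden pattern `ba`. State s2 is a dead state reached once `ba` has occurred; every other state accepts. s0 means no part of `ba` is currently matched.
3 states suffice.
        a   b   c  
>* s0   s0  s1  s0 
 * s1   s2  s1  s0 
   s2   s2  s2  s2 
(> = start, * = accepting)

start=s0; accept=s0,s1; s0-a>s0; s0-b>s1; s0-c>s0; s1-a>s2; s1-b>s1; s1-c>s0; s2-a>s2; s2-b>s2; s2-c>s2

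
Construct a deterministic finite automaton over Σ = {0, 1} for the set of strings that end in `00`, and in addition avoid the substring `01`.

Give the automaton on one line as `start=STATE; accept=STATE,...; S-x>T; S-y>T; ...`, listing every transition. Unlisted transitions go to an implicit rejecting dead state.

Run two small machines in parallel and take their product. One (3 states) tracks how much of the suffix `00` has currently been matched; the other (3 states) tracks partial matches of the forbidden pattern `01`. Each combined state is a pair, one component from each; accept when both components accept.
With 6 states:
        0   1  
>  S0   S1  S0 
   S1   S2  S3 
 * S2   S2  S3 
   S3   S4  S3 
   S4   S5  S3 
   S5   S5  S3 
(> = start, * = accepting)

start=S0; accept=S2; S0-0>S1; S0-1>S0; S1-0>S2; S1-1>S3; S2-0>S2; S2-1>S3; S3-0>S4; S3-1>S3; S4-0>S5; S4-1>S3; S5-0>S5; S5-1>S3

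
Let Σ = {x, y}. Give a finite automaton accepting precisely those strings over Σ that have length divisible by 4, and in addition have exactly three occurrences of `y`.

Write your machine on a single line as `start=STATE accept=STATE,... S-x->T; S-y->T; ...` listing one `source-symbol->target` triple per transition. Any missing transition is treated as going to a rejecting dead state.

Run two small machines in parallel and take their product. One (4 states) tracks the input length modulo 4; the other (5 states) tracks the count of `y`s, saturating at 4. Each combined state is a pair, one component from each; accept when both components accept.
A 20-state machine:
          x    y  
>  q0     q1   q2 
   q1     q3   q4 
   q2     q4   q5 
   q3     q6   q7 
   q4     q7   q8 
   q5     q8   q9 
   q6     q0  q10 
   q7    q10  q11 
   q8    q11  q12 
   q9    q12  q13 
   q10    q2  q14 
   q11   q14  q15 
 * q12   q15  q16 
   q13   q16  q16 
   q14    q5  q17 
   q15   q17  q18 
   q16   q18  q18 
   q17    q9  q19 
   q18   q19  q19 
   q19   q13  q13 
(> = start, * = accepting)

start=q0; accept=q12; q0-x->q1; q0-y->q2; q1-x->q3; q1-y->q4; q2-x->q4; q2-y->q5; q3-x->q6; q3-y->q7; q4-x->q7; q4-y->q8; q5-x->q8; q5-y->q9; q6-x->q0; q6-y->q10; q7-x->q10; q7-y->q11; q8-x->q11; q8-y->q12; q9-x->q12; q9-y->q13; q10-x->q2; q10-y->q14; q11-x->q14; q11-y->q15; q12-x->q15; q12-y->q16; q13-x->q16; q13-y->q16; q14-x->q5; q14-y->q17; q15-x->q17; q15-y->q18; q16-x->q18; q16-y->q18; q17-x->q9; q17-y->q19; q18-x->q19; q18-y->q19; q19-x->q13; q19-y->q13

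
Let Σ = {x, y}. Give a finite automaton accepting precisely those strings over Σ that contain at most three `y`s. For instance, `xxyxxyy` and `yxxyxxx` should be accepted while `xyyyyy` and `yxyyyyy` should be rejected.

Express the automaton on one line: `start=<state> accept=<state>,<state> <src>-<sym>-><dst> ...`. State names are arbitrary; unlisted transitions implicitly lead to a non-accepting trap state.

start=S0 accept=S0,S1,S2,S3 S0-x->S0 S0-y->S1 S1-x->S1 S1-y->S2 S2-x->S2 S2-y->S3 S3-x->S3 S3-y->S4 S4-x->S4 S4-y->S4

Count `y`s, saturating at 4: states S0 through S3 mean 0 through 3 `y`s seen; S4 means more than 3. Each `y` increments (capped at S4); other symbols loop. Accept from {S0, S1, S2, S3}.
With 5 states:
        x   y  
>* S0   S0  S1 
 * S1   S1  S2 
 * S2   S2  S3 
 * S3   S3  S4 
   S4   S4  S4 
(> = start, * = accepting)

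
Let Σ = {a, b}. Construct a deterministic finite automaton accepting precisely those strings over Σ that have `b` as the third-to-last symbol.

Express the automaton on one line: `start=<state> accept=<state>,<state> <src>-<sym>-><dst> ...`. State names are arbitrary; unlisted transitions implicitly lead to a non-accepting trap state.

start=q0 accept=q11,q12,q13,q14 q0-a->q1 q0-b->q2 q1-a->q3 q1-b->q4 q2-a->q5 q2-b->q6 q3-a->q7 q3-b->q8 q4-a->q9 q4-b->q10 q5-a->q11 q5-b->q12 q6-a->q13 q6-b->q14 q7-a->q7 q7-b->q8 q8-a->q9 q8-b->q10 q9-a->q11 q9-b->q12 q10-a->q13 q10-b->q14 q11-a->q7 q11-b->q8 q12-a->q9 q12-b->q10 q13-a->q11 q13-b->q12 q14-a->q13 q14-b->q14

Because acceptance depends on a position counted from the end, the machine has to buffer the most recent 3 symbols. Make each state the string of the last up-to-3 symbols read; on input `x` shift the window left and append `x`. Accept when the buffered window has length 3 and begins with `b`.
A 15-state machine:
          a    b  
>  q0     q1   q2 
   q1     q3   q4 
   q2     q5   q6 
   q3     q7   q8 
   q4     q9  q10 
   q5    q11  q12 
   q6    q13  q14 
   q7     q7   q8 
   q8     q9  q10 
   q9    q11  q12 
   q10   q13  q14 
 * q11    q7   q8 
 * q12    q9  q10 
 * q13   q11  q12 
 * q14   q13  q14 
(> = start, * = accepting)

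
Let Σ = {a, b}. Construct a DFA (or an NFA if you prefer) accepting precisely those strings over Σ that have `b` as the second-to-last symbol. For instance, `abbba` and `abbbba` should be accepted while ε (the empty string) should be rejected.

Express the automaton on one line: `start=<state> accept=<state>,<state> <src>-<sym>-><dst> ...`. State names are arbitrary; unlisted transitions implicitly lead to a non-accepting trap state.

start=S0 accept=S5,S6 S0-a->S1 S0-b->S2 S1-a->S3 S1-b->S4 S2-a->S5 S2-b->S6 S3-a->S3 S3-b->S4 S4-a->S5 S4-b->S6 S5-a->S3 S5-b->S4 S6-a->S5 S6-b->S6

Because acceptance depends on a position counted from the end, the machine has to buffer the most recent 2 symbols. Make each state the string of the last up-to-2 symbols read; on input `x` shift the window left and append `x`. Accept when the buffered window has length 2 and begins with `b`.
7 states suffice.
        a   b  
>  S0   S1  S2 
   S1   S3  S4 
   S2   S5  S6 
   S3   S3  S4 
   S4   S5  S6 
 * S5   S3  S4 
 * S6   S5  S6 
(> = start, * = accepting)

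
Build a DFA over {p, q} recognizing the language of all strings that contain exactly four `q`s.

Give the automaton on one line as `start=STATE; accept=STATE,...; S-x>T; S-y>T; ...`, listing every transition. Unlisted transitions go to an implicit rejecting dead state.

Count `q`s, saturating at 5: states A through E mean 0 through 4 `q`s seen; F means more than 4. Each `q` increments (capped at F); other symbols loop. Accept from {E}.
A 6-state machine:
       p  q 
>  A   A  B 
   B   B  C 
   C   C  D 
   D   D  E 
 * E   E  F 
   F   F  F 
(> = start, * = accepting)

start=A; accept=E; A-p>A; A-q>B; B-p>B; B-q>C; C-p>C; C-q>D; D-p>D; D-q>E; E-p>E; E-q>F; F-p>F; F-q>F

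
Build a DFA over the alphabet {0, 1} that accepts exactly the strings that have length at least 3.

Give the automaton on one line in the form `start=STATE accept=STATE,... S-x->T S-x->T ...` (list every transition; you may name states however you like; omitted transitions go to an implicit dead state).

Count input length up to 4: every symbol moves from s0 toward s4, which means 'more than 3' and absorbs. Accept from {s3, s4}.
5 states suffice.
        0   1  
>  s0   s1  s1 
   s1   s2  s2 
   s2   s3  s3 
 * s3   s4  s4 
 * s4   s4  s4 
(> = start, * = accepting)

start=s0 accept=s3,s4 s0-0->s1 s0-1->s1 s1-0->s2 s1-1->s2 s2-0->s3 s2-1->s3 s3-0->s4 s3-1->s4 s4-0->s4 s4-1->s4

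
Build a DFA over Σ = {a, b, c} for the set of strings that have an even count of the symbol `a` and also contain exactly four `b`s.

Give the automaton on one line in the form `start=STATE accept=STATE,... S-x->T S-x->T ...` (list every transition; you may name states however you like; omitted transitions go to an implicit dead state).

Handle the two conditions separately and then intersect. One (2 states) tracks the count of `a`s modulo 2; the other (6 states) tracks the count of `b`s, saturating at 5. Each combined state is a pair, one component from each; accept when both components accept. Minimizing collapses redundant product states.
11 states suffice.
          a    b    c  
>  s0     s1   s2   s0 
   s1     s0   s3   s1 
   s2     s3   s4   s2 
   s3     s2   s5   s3 
   s4     s5   s6   s4 
   s5     s4   s7   s5 
   s6     s7   s8   s6 
   s7     s6   s9   s7 
 * s8     s9  s10   s8 
   s9     s8  s10   s9 
   s10   s10  s10  s10 
(> = start, * = accepting)

start=s0 accept=s8 s0-a->s1 s0-b->s2 s0-c->s0 s1-a->s0 s1-b->s3 s1-c->s1 s2-a->s3 s2-b->s4 s2-c->s2 s3-a->s2 s3-b->s5 s3-c->s3 s4-a->s5 s4-b->s6 s4-c->s4 s5-a->s4 s5-b->s7 s5-c->s5 s6-a->s7 s6-b->s8 s6-c->s6 s7-a->s6 s7-b->s9 s7-c->s7 s8-a->s9 s8-b->s10 s8-c->s8 s9-a->s8 s9-b->s10 s9-c->s9 s10-a->s10 s10-b->s10 s10-c->s10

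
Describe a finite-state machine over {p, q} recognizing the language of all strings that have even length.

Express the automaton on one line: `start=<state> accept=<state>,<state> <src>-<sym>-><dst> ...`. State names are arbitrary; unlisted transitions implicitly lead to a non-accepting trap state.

start=S0 accept=S0 S0-p->S1 S0-q->S1 S1-p->S0 S1-q->S0

Only the length mod 2 matters, so use a 2-cycle: from any state, every input symbol moves to the next state, wrapping S1 back to S0. Mark S0 accepting.
With 2 states:
        p   q  
>* S0   S1  S1 
   S1   S0  S0 
(> = start, * = accepting)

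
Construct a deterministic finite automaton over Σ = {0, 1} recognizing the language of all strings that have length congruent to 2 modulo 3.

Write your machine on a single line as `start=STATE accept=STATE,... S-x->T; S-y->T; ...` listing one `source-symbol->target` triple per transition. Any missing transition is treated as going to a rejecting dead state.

start=A; accept=C; A-0->B; A-1->B; B-0->C; B-1->C; C-0->A; C-1->A

Only the length mod 3 matters, so use a 3-cycle: from any state, every input symbol moves to the next state, wrapping C back to A. Mark C accepting.
3 states suffice.
       0  1 
>  A   B  B 
   B   C  C 
 * C   A  A 
(> = start, * = accepting)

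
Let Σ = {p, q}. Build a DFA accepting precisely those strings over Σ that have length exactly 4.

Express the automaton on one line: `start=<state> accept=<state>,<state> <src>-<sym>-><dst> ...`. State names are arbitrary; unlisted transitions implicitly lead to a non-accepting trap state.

We only need to distinguish lengths 0, 1, …, 4, and '>4'. Chain s0 → s1 → s2 → s3 → s4 → s5 on every symbol, with s5 looping. Accepting states: {s4}.
        p   q  
>  s0   s1  s1 
   s1   s2  s2 
   s2   s3  s3 
   s3   s4  s4 
 * s4   s5  s5 
   s5   s5  s5 
(> = start, * = accepting)

start=s0 accept=s4 s0-p->s1 s0-q->s1 s1-p->s2 s1-q->s2 s2-p->s3 s2-q->s3 s3-p->s4 s3-q->s4 s4-p->s5 s4-q->s5 s5-p->s5 s5-q->s5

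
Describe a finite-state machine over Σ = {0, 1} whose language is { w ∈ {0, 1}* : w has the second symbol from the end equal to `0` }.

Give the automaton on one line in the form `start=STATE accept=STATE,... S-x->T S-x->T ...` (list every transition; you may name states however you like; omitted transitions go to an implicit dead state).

Because acceptance depends on a position counted from the end, the machine has to buffer the most recent 2 symbols. Make each state the string of the last up-to-2 symbols read; on input `x` shift the window left and append `x`. Accept when the buffered window has length 2 and begins with `0`.
A 7-state machine:
       0  1 
>  A   B  C 
   B   D  E 
   C   F  G 
 * D   D  E 
 * E   F  G 
   F   D  E 
   G   F  G 
(> = start, * = accepting)

start=A accept=D,E A-0->B A-1->C B-0->D B-1->E C-0->F C-1->G D-0->D D-1->E E-0->F E-1->G F-0->D F-1->E G-0->F G-1->G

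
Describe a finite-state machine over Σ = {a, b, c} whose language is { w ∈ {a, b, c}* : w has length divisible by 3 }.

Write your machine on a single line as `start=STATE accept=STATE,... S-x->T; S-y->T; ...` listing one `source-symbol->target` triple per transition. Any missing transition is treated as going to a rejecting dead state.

Count input length modulo 3: every symbol advances one step around the cycle s0 → s1 → s2 → s0. Accept at s0.
3 states suffice.
        a   b   c  
>* s0   s1  s1  s1 
   s1   s2  s2  s2 
   s2   s0  s0  s0 
(> = start, * = accepting)

start=s0; accept=s0; s0-a->s1; s0-b->s1; s0-c->s1; s1-a->s2; s1-b->s2; s1-c->s2; s2-a->s0; s2-b->s0; s2-c->s0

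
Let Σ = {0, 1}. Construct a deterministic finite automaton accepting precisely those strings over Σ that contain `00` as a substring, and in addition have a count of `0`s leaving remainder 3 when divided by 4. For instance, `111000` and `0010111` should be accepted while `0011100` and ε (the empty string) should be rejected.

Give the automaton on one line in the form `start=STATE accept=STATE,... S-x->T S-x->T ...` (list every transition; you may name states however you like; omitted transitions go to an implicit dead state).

start=S0 accept=S4 S0-0->S1 S0-1->S0 S1-0->S2 S1-1->S3 S2-0->S4 S2-1->S2 S3-0->S5 S3-1->S3 S4-0->S6 S4-1->S4 S5-0->S4 S5-1->S7 S6-0->S8 S6-1->S6 S7-0->S9 S7-1->S7 S8-0->S2 S8-1->S8 S9-0->S6 S9-1->S10 S10-0->S11 S10-1->S10 S11-0->S8 S11-1->S0

Build one automaton per condition and run them in lockstep. One (3 states) tracks whether and how much of `00` has been seen; the other (4 states) tracks the count of `0`s modulo 4. Each combined state is a pair, one component from each; accept when both components accept.
A 12-state machine:
          0    1  
>  S0     S1   S0 
   S1     S2   S3 
   S2     S4   S2 
   S3     S5   S3 
 * S4     S6   S4 
   S5     S4   S7 
   S6     S8   S6 
   S7     S9   S7 
   S8     S2   S8 
   S9     S6  S10 
   S10   S11  S10 
   S11    S8   S0 
(> = start, * = accepting)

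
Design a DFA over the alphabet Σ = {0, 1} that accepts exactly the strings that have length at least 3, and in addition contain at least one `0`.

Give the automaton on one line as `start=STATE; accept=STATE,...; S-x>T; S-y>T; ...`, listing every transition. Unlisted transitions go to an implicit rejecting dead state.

start=S0; accept=S5; S0-0>S1; S0-1>S2; S1-0>S3; S1-1>S3; S2-0>S3; S2-1>S4; S3-0>S5; S3-1>S5; S4-0>S5; S4-1>S4; S5-0>S5; S5-1>S5

Handle the two conditions separately and then intersect. The first has 5 states tracking the input length, saturating at 4; the second has 3 states tracking the count of `0`s, saturating at 2. A product state is a pair (one from each), accepting exactly when both do. After merging equivalent states the machine shrinks.
        0   1  
>  S0   S1  S2 
   S1   S3  S3 
   S2   S3  S4 
   S3   S5  S5 
   S4   S5  S4 
 * S5   S5  S5 
(> = start, * = accepting)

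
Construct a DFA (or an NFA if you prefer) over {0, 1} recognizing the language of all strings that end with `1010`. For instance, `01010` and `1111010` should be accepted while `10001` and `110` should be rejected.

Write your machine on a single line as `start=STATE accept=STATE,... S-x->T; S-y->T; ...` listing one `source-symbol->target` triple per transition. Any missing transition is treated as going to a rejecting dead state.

Let each state record the length of the longest suffix of the input read so far that is also a prefix of `1010`. B means the last symbol is `1`; C means the last 2 symbols are `10`; D means the last 3 symbols are `101`; E means the last 4 symbols are `1010`. Accept only at E, where the string currently ends in `1010`.
       0  1 
>  A   A  B 
   B   C  B 
   C   A  D 
   D   E  B 
 * E   A  D 
(> = start, * = accepting)

start=A; accept=E; A-0->A; A-1->B; B-0->C; B-1->B; C-0->A; C-1->D; D-0->E; D-1->B; E-0->A; E-1->D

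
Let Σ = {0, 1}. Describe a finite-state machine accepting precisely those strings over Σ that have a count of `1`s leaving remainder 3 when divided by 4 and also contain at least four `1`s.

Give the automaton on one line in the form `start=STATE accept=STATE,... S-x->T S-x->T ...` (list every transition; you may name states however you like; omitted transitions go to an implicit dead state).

Run two small machines in parallel and take their product. One (4 states) tracks the count of `1`s modulo 4; the other (6 states) tracks the count of `1`s, saturating at 5. Each combined state is a pair, one component from each; accept when both components accept. Minimizing collapses redundant product states.
        0   1  
>  s0   s0  s1 
   s1   s1  s2 
   s2   s2  s3 
   s3   s3  s4 
   s4   s4  s5 
   s5   s5  s6 
   s6   s6  s7 
 * s7   s7  s4 
(> = start, * = accepting)

start=s0 accept=s7 s0-0->s0 s0-1->s1 s1-0->s1 s1-1->s2 s2-0->s2 s2-1->s3 s3-0->s3 s3-1->s4 s4-0->s4 s4-1->s5 s5-0->s5 s5-1->s6 s6-0->s6 s6-1->s7 s7-0->s7 s7-1->s4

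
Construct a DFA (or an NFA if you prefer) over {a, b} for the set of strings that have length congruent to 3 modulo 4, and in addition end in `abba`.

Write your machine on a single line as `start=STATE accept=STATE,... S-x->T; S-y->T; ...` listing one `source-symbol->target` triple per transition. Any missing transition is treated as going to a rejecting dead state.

Run two small machines in parallel and take their product. One (4 states) tracks the input length modulo 4; the other (5 states) tracks how much of the suffix `abba` has currently been matched. Each combined state is a pair, one component from each; accept when both components accept. After merging equivalent states the machine shrinks.
8 states suffice.
        a   b  
>  q0   q1  q1 
   q1   q2  q2 
   q2   q3  q3 
   q3   q4  q0 
   q4   q1  q5 
   q5   q2  q6 
   q6   q7  q3 
 * q7   q4  q0 
(> = start, * = accepting)

start=q0; accept=q7; q0-a->q1; q0-b->q1; q1-a->q2; q1-b->q2; q2-a->q3; q2-b->q3; q3-a->q4; q3-b->q0; q4-a->q1; q4-b->q5; q5-a->q2; q5-b->q6; q6-a->q7; q6-b->q3; q7-a->q4; q7-b->q0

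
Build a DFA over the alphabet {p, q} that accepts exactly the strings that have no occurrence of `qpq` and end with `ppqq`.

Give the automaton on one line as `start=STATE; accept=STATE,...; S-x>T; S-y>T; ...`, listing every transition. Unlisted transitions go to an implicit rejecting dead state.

start=s0; accept=s7; s0-p>s1; s0-q>s2; s1-p>s3; s1-q>s2; s2-p>s4; s2-q>s2; s3-p>s3; s3-q>s5; s4-p>s3; s4-q>s6; s5-p>s4; s5-q>s7; s6-p>s8; s6-q>s6; s7-p>s4; s7-q>s2; s8-p>s9; s8-q>s6; s9-p>s9; s9-q>s10; s10-p>s8; s10-q>s11; s11-p>s8; s11-q>s6

Run two small machines in parallel and take their product. One (4 states) tracks partial matches of the forbidden pattern `qpq`; the other (5 states) tracks how much of the suffix `ppqq` has currently been matched. Each combined state is a pair, one component from each; accept when both components accept.
12 states suffice.
          p    q  
>  s0     s1   s2 
   s1     s3   s2 
   s2     s4   s2 
   s3     s3   s5 
   s4     s3   s6 
   s5     s4   s7 
   s6     s8   s6 
 * s7     s4   s2 
   s8     s9   s6 
   s9     s9  s10 
   s10    s8  s11 
   s11    s8   s6 
(> = start, * = accepting)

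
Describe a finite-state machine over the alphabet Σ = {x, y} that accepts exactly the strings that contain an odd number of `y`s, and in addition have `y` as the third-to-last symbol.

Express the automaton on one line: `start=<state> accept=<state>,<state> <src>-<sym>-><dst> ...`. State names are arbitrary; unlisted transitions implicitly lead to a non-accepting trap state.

Run two small machines in parallel and take their product. The first has 2 states tracking the count of `y`s modulo 2; the second has 15 states tracking the last 3 symbols read. A product state is a pair (one from each), accepting exactly when both do.
          x    y  
>  s0     s1   s2 
   s1     s3   s4 
   s2     s5   s6 
   s3     s7   s8 
   s4     s9  s10 
   s5    s11  s12 
   s6    s13  s14 
   s7     s7   s8 
   s8     s9  s10 
   s9    s11  s12 
   s10   s13  s14 
 * s11   s15  s16 
   s12   s17  s18 
   s13   s19  s20 
 * s14   s21  s22 
   s15   s15  s16 
   s16   s17  s18 
   s17   s19  s20 
   s18   s21  s22 
   s19    s7   s8 
 * s20    s9  s10 
 * s21   s11  s12 
   s22   s13  s14 
(> = start, * = accepting)

start=s0 accept=s11,s14,s20,s21 s0-x->s1 s0-y->s2 s1-x->s3 s1-y->s4 s2-x->s5 s2-y->s6 s3-x->s7 s3-y->s8 s4-x->s9 s4-y->s10 s5-x->s11 s5-y->s12 s6-x->s13 s6-y->s14 s7-x->s7 s7-y->s8 s8-x->s9 s8-y->s10 s9-x->s11 s9-y->s12 s10-x->s13 s10-y->s14 s11-x->s15 s11-y->s16 s12-x->s17 s12-y->s18 s13-x->s19 s13-y->s20 s14-x->s21 s14-y->s22 s15-x->s15 s15-y->s16 s16-x->s17 s16-y->s18 s17-x->s19 s17-y->s20 s18-x->s21 s18-y->s22 s19-x->s7 s19-y->s8 s20-x->s9 s20-y->s10 s21-x->s11 s21-y->s12 s22-x->s13 s22-y->s14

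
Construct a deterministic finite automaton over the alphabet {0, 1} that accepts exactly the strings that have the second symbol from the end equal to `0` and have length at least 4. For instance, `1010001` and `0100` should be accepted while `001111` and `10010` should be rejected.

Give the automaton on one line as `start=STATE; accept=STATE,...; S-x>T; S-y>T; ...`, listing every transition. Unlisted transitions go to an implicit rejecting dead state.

Handle the two conditions separately and then intersect. One (7 states) tracks the last 2 symbols read; the other (6 states) tracks the input length, saturating at 5. Each combined state is a pair, one component from each; accept when both components accept. After merging equivalent states the machine shrinks.
With 6 states:
        0   1  
>  S0   S1  S1 
   S1   S2  S2 
   S2   S3  S2 
   S3   S4  S5 
 * S4   S4  S5 
 * S5   S3  S2 
(> = start, * = accepting)

start=S0; accept=S4,S5; S0-0>S1; S0-1>S1; S1-0>S2; S1-1>S2; S2-0>S3; S2-1>S2; S3-0>S4; S3-1>S5; S4-0>S4; S4-1>S5; S5-0>S3; S5-1>S2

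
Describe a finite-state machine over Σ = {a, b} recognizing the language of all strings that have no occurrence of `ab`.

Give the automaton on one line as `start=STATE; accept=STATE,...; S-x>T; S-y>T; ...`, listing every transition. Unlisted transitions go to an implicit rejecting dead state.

This is the complement of 'contains `ab`'. Use the same substring-matching states — q0 through q2 holding how much of `ab` has just been matched — but flip the accepting set: everything except the trap q2 accepts.
A 3-state machine:
        a   b  
>* q0   q1  q0 
 * q1   q1  q2 
   q2   q2  q2 
(> = start, * = accepting)

start=q0; accept=q0,q1; q0-a>q1; q0-b>q0; q1-a>q1; q1-b>q2; q2-a>q2; q2-b>q2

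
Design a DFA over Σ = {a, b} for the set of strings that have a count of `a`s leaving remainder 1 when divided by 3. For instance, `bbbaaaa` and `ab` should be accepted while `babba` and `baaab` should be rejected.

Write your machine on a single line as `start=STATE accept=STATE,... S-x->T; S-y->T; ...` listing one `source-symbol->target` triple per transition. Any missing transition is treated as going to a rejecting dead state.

The only thing that matters is how many `a`s have appeared, reduced mod 3. Use one state per residue: q0 for 0, …, q2 for 2. Reading `a` moves to the next residue; anything else stays put. q1 is accepting.
        a   b  
>  q0   q1  q0 
 * q1   q2  q1 
   q2   q0  q2 
(> = start, * = accepting)

start=q0; accept=q1; q0-a->q1; q0-b->q0; q1-a->q2; q1-b->q1; q2-a->q0; q2-b->q2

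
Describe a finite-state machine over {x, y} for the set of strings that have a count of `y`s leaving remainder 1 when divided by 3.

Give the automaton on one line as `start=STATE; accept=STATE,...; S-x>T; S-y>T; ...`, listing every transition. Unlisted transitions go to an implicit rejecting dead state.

start=S0; accept=S1; S0-x>S0; S0-y>S1; S1-x>S1; S1-y>S2; S2-x>S2; S2-y>S0

Keep the running count of `y`s modulo 3: each `y` advances along the cycle S0 → S1 → S2 → S0 while other symbols loop. Accept at S1.
With 3 states:
        x   y  
>  S0   S0  S1 
 * S1   S1  S2 
   S2   S2  S0 
(> = start, * = accepting)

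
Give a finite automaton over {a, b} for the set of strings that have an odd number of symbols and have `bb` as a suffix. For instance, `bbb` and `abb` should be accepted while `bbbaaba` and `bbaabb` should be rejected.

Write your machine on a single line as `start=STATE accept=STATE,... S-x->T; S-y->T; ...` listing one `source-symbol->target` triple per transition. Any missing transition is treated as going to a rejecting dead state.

Handle the two conditions separately and then intersect. The first has 2 states tracking the input length modulo 2; the second has 3 states tracking how much of the suffix `bb` has currently been matched. A product state is a pair (one from each), accepting exactly when both do.
        a   b  
>  S0   S1  S2 
   S1   S0  S3 
   S2   S0  S4 
   S3   S1  S5 
   S4   S1  S5 
 * S5   S0  S4 
(> = start, * = accepting)

start=S0; accept=S5; S0-a->S1; S0-b->S2; S1-a->S0; S1-b->S3; S2-a->S0; S2-b->S4; S3-a->S1; S3-b->S5; S4-a->S1; S4-b->S5; S5-a->S0; S5-b->S4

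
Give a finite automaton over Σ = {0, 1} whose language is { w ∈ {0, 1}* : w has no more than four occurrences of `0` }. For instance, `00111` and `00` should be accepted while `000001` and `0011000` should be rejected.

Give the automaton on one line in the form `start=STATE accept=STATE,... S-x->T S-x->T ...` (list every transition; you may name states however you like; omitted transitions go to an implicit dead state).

start=S0 accept=S0,S1,S2,S3,S4 S0-0->S1 S0-1->S0 S1-0->S2 S1-1->S1 S2-0->S3 S2-1->S2 S3-0->S4 S3-1->S3 S4-0->S5 S4-1->S4 S5-0->S5 S5-1->S5

Count `0`s, saturating at 5: states S0 through S4 mean 0 through 4 `0`s seen; S5 means more than 4. Each `0` increments (capped at S5); other symbols loop. Accept from {S0, S1, S2, S3, S4}.
        0   1  
>* S0   S1  S0 
 * S1   S2  S1 
 * S2   S3  S2 
 * S3   S4  S3 
 * S4   S5  S4 
   S5   S5  S5 
(> = start, * = accepting)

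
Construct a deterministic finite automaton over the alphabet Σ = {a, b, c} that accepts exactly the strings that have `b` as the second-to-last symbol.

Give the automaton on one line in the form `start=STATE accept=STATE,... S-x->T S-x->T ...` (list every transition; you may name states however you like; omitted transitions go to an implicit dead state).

start=q0 accept=q7,q8,q9 q0-a->q1 q0-b->q2 q0-c->q3 q1-a->q4 q1-b->q5 q1-c->q6 q2-a->q7 q2-b->q8 q2-c->q9 q3-a->q10 q3-b->q11 q3-c->q12 q4-a->q4 q4-b->q5 q4-c->q6 q5-a->q7 q5-b->q8 q5-c->q9 q6-a->q10 q6-b->q11 q6-c->q12 q7-a->q4 q7-b->q5 q7-c->q6 q8-a->q7 q8-b->q8 q8-c->q9 q9-a->q10 q9-b->q11 q9-c->q12 q10-a->q4 q10-b->q5 q10-c->q6 q11-a->q7 q11-b->q8 q11-c->q9 q12-a->q10 q12-b->q11 q12-c->q12

A DFA must remember the last 2 symbols (since which symbol is second-to-last isn't known until the input ends). Use one state per possible window of the last ≤2 symbols; accept from those whose window starts with `b`.
13 states suffice.
          a    b    c  
>  q0     q1   q2   q3 
   q1     q4   q5   q6 
   q2     q7   q8   q9 
   q3    q10  q11  q12 
   q4     q4   q5   q6 
   q5     q7   q8   q9 
   q6    q10  q11  q12 
 * q7     q4   q5   q6 
 * q8     q7   q8   q9 
 * q9    q10  q11  q12 
   q10    q4   q5   q6 
   q11    q7   q8   q9 
   q12   q10  q11  q12 
(> = start, * = accepting)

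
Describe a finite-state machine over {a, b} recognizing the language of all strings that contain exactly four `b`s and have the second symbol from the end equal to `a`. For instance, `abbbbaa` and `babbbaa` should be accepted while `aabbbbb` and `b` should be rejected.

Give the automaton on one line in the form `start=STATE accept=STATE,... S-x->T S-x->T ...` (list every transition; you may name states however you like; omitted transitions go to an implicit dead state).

start=q0 accept=q6,q9 q0-a->q0 q0-b->q1 q1-a->q1 q1-b->q2 q2-a->q2 q2-b->q3 q3-a->q4 q3-b->q5 q4-a->q4 q4-b->q6 q5-a->q7 q5-b->q8 q6-a->q7 q6-b->q8 q7-a->q9 q7-b->q8 q8-a->q8 q8-b->q8 q9-a->q9 q9-b->q8

Run two small machines in parallel and take their product. The first has 6 states tracking the count of `b`s, saturating at 5; the second has 7 states tracking the last 2 symbols read. A product state is a pair (one from each), accepting exactly when both do. Equivalent product states are then merged.
With 10 states:
        a   b  
>  q0   q0  q1 
   q1   q1  q2 
   q2   q2  q3 
   q3   q4  q5 
   q4   q4  q6 
   q5   q7  q8 
 * q6   q7  q8 
   q7   q9  q8 
   q8   q8  q8 
 * q9   q9  q8 
(> = start, * = accepting)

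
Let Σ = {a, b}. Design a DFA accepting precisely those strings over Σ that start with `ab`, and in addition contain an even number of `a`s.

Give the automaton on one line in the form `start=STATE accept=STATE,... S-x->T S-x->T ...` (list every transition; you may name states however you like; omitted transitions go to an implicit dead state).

Build one automaton per condition and run them in lockstep. The first has 4 states tracking whether the input so far still matches the prefix `ab`; the second has 2 states tracking the count of `a`s modulo 2. A product state is a pair (one from each), accepting exactly when both do.
6 states suffice.
        a   b  
>  q0   q1  q2 
   q1   q2  q3 
   q2   q4  q2 
   q3   q5  q3 
   q4   q2  q4 
 * q5   q3  q5 
(> = start, * = accepting)

start=q0 accept=q5 q0-a->q1 q0-b->q2 q1-a->q2 q1-b->q3 q2-a->q4 q2-b->q2 q3-a->q5 q3-b->q3 q4-a->q2 q4-b->q4 q5-a->q3 q5-b->q5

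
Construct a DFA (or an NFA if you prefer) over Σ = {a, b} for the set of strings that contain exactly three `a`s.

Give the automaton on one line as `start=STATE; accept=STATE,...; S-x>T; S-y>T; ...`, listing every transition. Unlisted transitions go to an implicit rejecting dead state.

Count `a`s, saturating at 4: states q0 through q3 mean 0 through 3 `a`s seen; q4 means more than 3. Each `a` increments (capped at q4); other symbols loop. Accept from {q3}.
        a   b  
>  q0   q1  q0 
   q1   q2  q1 
   q2   q3  q2 
 * q3   q4  q3 
   q4   q4  q4 
(> = start, * = accepting)

start=q0; accept=q3; q0-a>q1; q0-b>q0; q1-a>q2; q1-b>q1; q2-a>q3; q2-b>q2; q3-a>q4; q3-b>q3; q4-a>q4; q4-b>q4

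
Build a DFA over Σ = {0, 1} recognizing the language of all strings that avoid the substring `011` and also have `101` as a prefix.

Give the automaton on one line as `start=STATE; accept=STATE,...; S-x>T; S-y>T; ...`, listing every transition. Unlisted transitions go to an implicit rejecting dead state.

Handle the two conditions separately and then intersect. The first has 4 states tracking partial matches of the forbidden pattern `011`; the second has 5 states tracking whether the input so far still matches the prefix `101`. A product state is a pair (one from each), accepting exactly when both do.
       0  1 
>  A   B  C 
   B   B  D 
   C   E  F 
   D   B  G 
   E   B  H 
   F   B  F 
   G   G  G 
 * H   I  J 
 * I   I  H 
   J   J  J 
(> = start, * = accepting)

start=A; accept=H,I; A-0>B; A-1>C; B-0>B; B-1>D; C-0>E; C-1>F; D-0>B; D-1>G; E-0>B; E-1>H; F-0>B; F-1>F; G-0>G; G-1>G; H-0>I; H-1>J; I-0>I; I-1>H; J-0>J; J-1>J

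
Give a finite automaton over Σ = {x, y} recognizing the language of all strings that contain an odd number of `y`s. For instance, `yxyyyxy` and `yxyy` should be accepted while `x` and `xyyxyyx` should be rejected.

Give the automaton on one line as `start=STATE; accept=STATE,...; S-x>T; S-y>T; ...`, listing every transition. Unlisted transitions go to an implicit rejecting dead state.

Keep the running count of `y`s modulo 2: each `y` advances along the cycle q0 → q1 → q0 while other symbols loop. Accept at q1.
With 2 states:
        x   y  
>  q0   q0  q1 
 * q1   q1  q0 
(> = start, * = accepting)

start=q0; accept=q1; q0-x>q0; q0-y>q1; q1-x>q1; q1-y>q0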